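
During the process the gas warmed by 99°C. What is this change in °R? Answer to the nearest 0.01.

178.20°R

Only the scale ratio 1.8 matters for a change in temperature.
99 × 1.8 = 178.20.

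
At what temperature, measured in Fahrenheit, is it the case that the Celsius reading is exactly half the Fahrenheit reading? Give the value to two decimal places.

320.00°F

Let F be the Fahrenheit reading. The Celsius reading is C = 5/9·F - 17.7778.
Require C = 0.5·F: 5/9·F - 17.7778 = 0.5·F.
(1/18)·F = 17.7778  ⇒  F = 320.00.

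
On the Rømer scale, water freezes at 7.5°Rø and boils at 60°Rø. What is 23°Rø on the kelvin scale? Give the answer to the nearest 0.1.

302.7 K

Linear interpolation between the fixed points: C = (23 - 7.5) × 100 / (60 - 7.5) = 29.5238°C.
Then 29.5238 + 273.15 = 302.7 K.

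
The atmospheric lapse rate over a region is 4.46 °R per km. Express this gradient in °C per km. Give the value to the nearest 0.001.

2.478 °C/km

The quantity depends on a temperature interval, so only the ratio of degree sizes applies; the offset between the scales is irrelevant.
A change of 1°R is a change of 5/9°C, so 4.46 × 5/9 = 2.478.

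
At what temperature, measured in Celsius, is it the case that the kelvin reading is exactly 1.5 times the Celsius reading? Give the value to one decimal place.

546.3°C

Let C be the Celsius reading. The kelvin reading is K = 1·C + 273.15.
Require K = 1.5·C: 1·C + 273.15 = 1.5·C.
(-0.5)·C = -273.15  ⇒  C = 546.3.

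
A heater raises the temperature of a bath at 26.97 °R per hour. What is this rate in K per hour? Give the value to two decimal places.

14.98 K/hour

The quantity depends on a temperature interval, so only the ratio of degree sizes applies; the offset between the scales is irrelevant.
A change of 1°R is a change of 5/9 K, so 26.97 × 5/9 = 14.98.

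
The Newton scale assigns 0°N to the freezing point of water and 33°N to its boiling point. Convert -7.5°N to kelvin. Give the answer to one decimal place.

250.4 K

Linear interpolation between the fixed points: C = (-7.5 - 0) × 100 / (33 - 0) = -22.7273°C.
Then -22.7273 + 273.15 = 250.4 K.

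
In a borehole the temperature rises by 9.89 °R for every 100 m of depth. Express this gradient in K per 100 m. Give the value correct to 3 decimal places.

Since only a temperature interval is involved, the additive offset between the scales drops out.
A change of 1°R is a change of 5/9 K, so 9.89 × 5/9 = 5.494.

5.494 K/100 m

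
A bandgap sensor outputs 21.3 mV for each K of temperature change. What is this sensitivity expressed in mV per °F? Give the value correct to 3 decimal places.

11.833 mV per °F

The quantity depends on a temperature interval, so only the ratio of degree sizes applies; the offset between the scales is irrelevant.
A change of 1°F is a change of 5/9 K, so per °F the value is 21.3 × 5/9 = 11.833.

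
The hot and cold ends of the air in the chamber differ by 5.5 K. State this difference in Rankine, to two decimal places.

An interval of 1 K corresponds to 1.8°R.
5.5 × 1.8 = 9.90.

9.90°R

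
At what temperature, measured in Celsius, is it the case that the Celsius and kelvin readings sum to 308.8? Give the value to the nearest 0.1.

Let C be the Celsius reading. The kelvin reading is K = 1·C + 273.15.
Require C + K = 308.8: (2)·C + 273.15 = 308.8.
C = (308.8 - 273.15) / (2) = 17.8.

17.8°C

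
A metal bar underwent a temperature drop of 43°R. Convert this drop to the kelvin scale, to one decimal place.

23.9 K

Only the scale ratio 5/9 matters for a change in temperature.
43 × 5/9 = 23.9.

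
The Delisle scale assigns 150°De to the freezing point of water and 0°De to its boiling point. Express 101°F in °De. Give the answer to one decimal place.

92.5°De

First in Celsius: (101 - 32) × 5/9 = 38.3333°C.
Linearly onto the Delisle scale: 150 + (38.3333 / 100) × (0 - 150) = 92.5°De.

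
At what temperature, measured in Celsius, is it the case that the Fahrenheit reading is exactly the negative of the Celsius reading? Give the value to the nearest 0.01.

-11.43°C

Let C be the Celsius reading. The Fahrenheit reading is F = 1.8·C + 32.
Require F = -1·C: 1.8·C + 32 = -1·C.
(2.8)·C = -32  ⇒  C = -11.43.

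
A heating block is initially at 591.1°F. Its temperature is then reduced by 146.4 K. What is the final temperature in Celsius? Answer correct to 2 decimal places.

164.21°C

Initial temperature in Celsius: (591.1 - 32) × 5/9 = 310.6111°C.
The 146.4 K change is an interval; Kelvin and Celsius degrees are the same size, so ΔC = -146.4°C.
Final Celsius temperature: 310.6111 - 146.4000 = 164.2111°C.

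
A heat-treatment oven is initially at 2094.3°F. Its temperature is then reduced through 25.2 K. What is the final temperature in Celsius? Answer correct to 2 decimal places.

1120.52°C

Initial temperature in Celsius: (2094.3 - 32) × 5/9 = 1145.7222°C.
The 25.2 K change is an interval; Kelvin and Celsius degrees are the same size, so ΔC = -25.2°C.
Final Celsius temperature: 1145.7222 - 25.2000 = 1120.5222°C.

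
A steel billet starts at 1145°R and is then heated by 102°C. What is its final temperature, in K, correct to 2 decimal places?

Initial temperature in Celsius: (1145 - 491.67) × 5/9 = 362.9611°C.
Final Celsius temperature: 362.9611 + 102.0000 = 464.9611°C.
In kelvin: 464.9611 + 273.15 = 738.11 K.

738.11 K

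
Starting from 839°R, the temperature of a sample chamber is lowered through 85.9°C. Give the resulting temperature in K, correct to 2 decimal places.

380.21 K

Initial temperature in Celsius: (839 - 491.67) × 5/9 = 192.9611°C.
Final Celsius temperature: 192.9611 - 85.9000 = 107.0611°C.
In kelvin: 107.0611 + 273.15 = 380.21 K.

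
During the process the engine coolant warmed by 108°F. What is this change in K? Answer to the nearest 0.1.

60.0 K

For a temperature interval the offset drops out; only the factor 5/9 applies.
108 × 5/9 = 60.0.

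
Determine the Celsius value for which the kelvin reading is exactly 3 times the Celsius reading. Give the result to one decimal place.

136.6°C

Let C be the Celsius reading. The kelvin reading is K = 1·C + 273.15.
Require K = 3·C: 1·C + 273.15 = 3·C.
(-2)·C = -273.15  ⇒  C = 136.6.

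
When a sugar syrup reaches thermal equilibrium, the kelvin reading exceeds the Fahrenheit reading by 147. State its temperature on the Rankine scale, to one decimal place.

Let x be the Fahrenheit reading; then the kelvin reading is 5/9·x + 255.372.
(5/9·x + 255.372) - x = 147  ⇒  (-4/9)·x = -108.372  ⇒  x = 243.8375°F.
In Celsius: (243.8375 - 32) × 5/9 = 117.6875°C.
In Rankine: 117.6875 × 1.8 + 491.67 = 703.5°R.

703.5°R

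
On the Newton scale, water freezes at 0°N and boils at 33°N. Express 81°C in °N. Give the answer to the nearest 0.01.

26.73°N

Linearly onto the Newton scale: 0 + (81.0000 / 100) × (33 - 0) = 26.73°N.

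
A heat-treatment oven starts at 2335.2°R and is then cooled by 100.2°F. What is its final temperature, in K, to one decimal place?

1241.7 K

Initial temperature in Celsius: (2335.2 - 491.67) × 5/9 = 1024.1833°C.
The 100.2°F change is an interval, so only the factor 5/9 applies: -100.2 × 5/9 = -55.6667°C.
Final Celsius temperature: 1024.1833 - 55.6667 = 968.5167°C.
In kelvin: 968.5167 + 273.15 = 1241.7 K.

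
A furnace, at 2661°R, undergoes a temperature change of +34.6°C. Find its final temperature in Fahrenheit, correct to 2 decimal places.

Initial temperature in Celsius: (2661 - 491.67) × 5/9 = 1205.1833°C.
Final Celsius temperature: 1205.1833 + 34.6000 = 1239.7833°C.
In Fahrenheit: 1239.7833 × 1.8 + 32 = 2263.61°F.

2263.61°F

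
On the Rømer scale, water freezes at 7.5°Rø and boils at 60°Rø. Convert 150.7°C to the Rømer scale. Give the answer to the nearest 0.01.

Linearly onto the Rømer scale: 7.5 + (150.7000 / 100) × (60 - 7.5) = 86.62°Rø.

86.62°Rø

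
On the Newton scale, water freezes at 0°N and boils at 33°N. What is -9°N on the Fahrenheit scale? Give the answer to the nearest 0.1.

Linear interpolation between the fixed points: C = (-9 - 0) × 100 / (33 - 0) = -27.2727°C.
Then -27.2727 × 1.8 + 32 = -17.1°F.

-17.1°F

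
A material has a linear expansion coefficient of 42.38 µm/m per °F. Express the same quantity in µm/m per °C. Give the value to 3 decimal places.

Since only a temperature interval is involved, the additive offset between the scales drops out.
A change of 1°C is a change of 1.8°F, so per °C the value is 42.38 × 1.8 = 76.284.

76.284 µm/m per °C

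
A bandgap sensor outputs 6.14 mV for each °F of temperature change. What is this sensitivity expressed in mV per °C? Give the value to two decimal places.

11.05 mV per °C

The quantity depends on a temperature interval, so only the ratio of degree sizes applies; the offset between the scales is irrelevant.
A change of 1°C is a change of 1.8°F, so per °C the value is 6.14 × 1.8 = 11.05.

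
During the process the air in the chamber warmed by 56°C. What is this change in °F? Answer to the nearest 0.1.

100.8°F

An interval of 1°C corresponds to 1.8°F.
56 × 1.8 = 100.8.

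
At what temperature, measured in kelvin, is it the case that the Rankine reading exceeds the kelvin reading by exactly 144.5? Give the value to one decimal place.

180.6 K

Let K be the kelvin reading. The Rankine reading is R = 1.8·K.
Require R - K = 144.5: (0.8)·K = 144.5.
K = (144.5) / (0.8) = 180.6.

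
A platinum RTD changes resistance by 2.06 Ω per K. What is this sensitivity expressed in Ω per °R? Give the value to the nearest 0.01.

Since only a temperature interval is involved, the additive offset between the scales drops out.
A change of 1°R is a change of 5/9 K, so per °R the value is 2.06 × 5/9 = 1.14.

1.14 Ω per °R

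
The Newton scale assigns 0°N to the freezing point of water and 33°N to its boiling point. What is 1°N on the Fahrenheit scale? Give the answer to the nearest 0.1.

37.5°F

Linear interpolation between the fixed points: C = (1 - 0) × 100 / (33 - 0) = 3.0303°C.
Then 3.0303 × 1.8 + 32 = 37.5°F.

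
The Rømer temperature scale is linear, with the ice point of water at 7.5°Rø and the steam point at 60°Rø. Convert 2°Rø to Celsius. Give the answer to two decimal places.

-10.48°C

Linear interpolation between the fixed points: C = (2 - 7.5) × 100 / (60 - 7.5) = -10.4762°C.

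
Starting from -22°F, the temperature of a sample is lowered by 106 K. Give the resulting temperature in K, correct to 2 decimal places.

Initial temperature in Celsius: (-22 - 32) × 5/9 = -30.0000°C.
The 106 K change is an interval; Kelvin and Celsius degrees are the same size, so ΔC = -106°C.
Final Celsius temperature: -30.0000 - 106.0000 = -136.0000°C.
In kelvin: -136.0000 + 273.15 = 137.15 K.

137.15 K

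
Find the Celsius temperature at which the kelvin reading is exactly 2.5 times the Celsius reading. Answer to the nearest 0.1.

182.1°C

Let C be the Celsius reading. The kelvin reading is K = 1·C + 273.15.
Require K = 2.5·C: 1·C + 273.15 = 2.5·C.
(-1.5)·C = -273.15  ⇒  C = 182.1.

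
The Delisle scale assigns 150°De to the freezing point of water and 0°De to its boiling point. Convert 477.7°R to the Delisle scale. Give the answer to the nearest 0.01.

161.64°De

First in Celsius: (477.7 - 491.67) × 5/9 = -7.7611°C.
Linearly onto the Delisle scale: 150 + (-7.7611 / 100) × (0 - 150) = 161.64°De.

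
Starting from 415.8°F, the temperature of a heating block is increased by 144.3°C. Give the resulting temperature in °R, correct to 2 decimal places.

1135.21°R

Initial temperature in Celsius: (415.8 - 32) × 5/9 = 213.2222°C.
Final Celsius temperature: 213.2222 + 144.3000 = 357.5222°C.
In Rankine: 357.5222 × 1.8 + 491.67 = 1135.21°R.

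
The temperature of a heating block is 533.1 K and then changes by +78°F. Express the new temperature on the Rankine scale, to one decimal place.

1037.6°R

Initial temperature in Celsius: 533.1 - 273.15 = 259.9500°C.
The 78°F change is an interval, so only the factor 5/9 applies: +78 × 5/9 = +43.3333°C.
Final Celsius temperature: 259.9500 + 43.3333 = 303.2833°C.
In Rankine: 303.2833 × 1.8 + 491.67 = 1037.6°R.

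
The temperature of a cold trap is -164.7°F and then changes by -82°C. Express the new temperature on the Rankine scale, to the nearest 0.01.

147.37°R

Initial temperature in Celsius: (-164.7 - 32) × 5/9 = -109.2778°C.
Final Celsius temperature: -109.2778 - 82.0000 = -191.2778°C.
In Rankine: -191.2778 × 1.8 + 491.67 = 147.37°R.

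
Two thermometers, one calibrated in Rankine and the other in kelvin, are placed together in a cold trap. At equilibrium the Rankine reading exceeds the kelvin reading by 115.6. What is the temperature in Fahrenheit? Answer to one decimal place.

Let x be the Rankine reading; then the kelvin reading is 5/9·x.
(5/9·x) - x = -115.6  ⇒  (-4/9)·x = -115.6  ⇒  x = 260.1000°R.
In Celsius: (260.1 - 491.67) × 5/9 = -128.6500°C.
In Fahrenheit: -128.6500 × 1.8 + 32 = -199.6°F.

-199.6°F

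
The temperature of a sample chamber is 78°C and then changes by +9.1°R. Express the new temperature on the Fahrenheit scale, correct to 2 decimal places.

181.50°F

The 9.1°R change is an interval, so only the factor 5/9 applies: +9.1 × 5/9 = +5.0556°C.
Final Celsius temperature: 78.0000 + 5.0556 = 83.0556°C.
In Fahrenheit: 83.0556 × 1.8 + 32 = 181.50°F.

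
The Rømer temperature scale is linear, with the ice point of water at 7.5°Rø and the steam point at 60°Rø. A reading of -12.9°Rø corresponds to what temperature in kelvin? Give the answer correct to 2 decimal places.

Linear interpolation between the fixed points: C = (-12.9 - 7.5) × 100 / (60 - 7.5) = -38.8571°C.
Then -38.8571 + 273.15 = 234.29 K.

234.29 K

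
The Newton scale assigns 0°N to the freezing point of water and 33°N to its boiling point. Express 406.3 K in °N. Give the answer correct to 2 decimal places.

First in Celsius: 406.3 - 273.15 = 133.1500°C.
Linearly onto the Newton scale: 0 + (133.1500 / 100) × (33 - 0) = 43.94°N.

43.94°N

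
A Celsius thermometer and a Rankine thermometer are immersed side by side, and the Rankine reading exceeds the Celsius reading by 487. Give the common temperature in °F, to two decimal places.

21.49°F

Let x be the Celsius reading; then the Rankine reading is 1.8·x + 491.67.
(1.8·x + 491.67) - x = 487  ⇒  (0.8)·x = -4.67  ⇒  x = -5.8375°C.
In Fahrenheit: -5.8375 × 1.8 + 32 = 21.49°F.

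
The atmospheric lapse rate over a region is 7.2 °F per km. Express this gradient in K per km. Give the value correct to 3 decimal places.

Since only a temperature interval is involved, the additive offset between the scales drops out.
A change of 1°F is a change of 5/9 K, so 7.2 × 5/9 = 4.000.

4.000 K/km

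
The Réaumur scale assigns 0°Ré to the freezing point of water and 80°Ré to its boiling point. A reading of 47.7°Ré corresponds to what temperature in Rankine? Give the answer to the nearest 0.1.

Linear interpolation between the fixed points: C = (47.7 - 0) × 100 / (80 - 0) = 59.6250°C.
Then 59.6250 × 1.8 + 491.67 = 599.0°R.

599.0°R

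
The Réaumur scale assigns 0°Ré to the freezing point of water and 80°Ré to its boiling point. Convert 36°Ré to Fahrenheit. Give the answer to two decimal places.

113.00°F

Linear interpolation between the fixed points: C = (36 - 0) × 100 / (80 - 0) = 45.0000°C.
Then 45.0000 × 1.8 + 32 = 113.00°F.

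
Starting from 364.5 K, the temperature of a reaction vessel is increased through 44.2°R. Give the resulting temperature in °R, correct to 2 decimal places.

Initial temperature in Celsius: 364.5 - 273.15 = 91.3500°C.
The 44.2°R change is an interval, so only the factor 5/9 applies: +44.2 × 5/9 = +24.5556°C.
Final Celsius temperature: 91.3500 + 24.5556 = 115.9056°C.
In Rankine: 115.9056 × 1.8 + 491.67 = 700.30°R.

700.30°R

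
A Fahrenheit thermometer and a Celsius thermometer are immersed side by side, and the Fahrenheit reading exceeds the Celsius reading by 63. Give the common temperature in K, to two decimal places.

311.90 K

Let x be the Fahrenheit reading; then the Celsius reading is 5/9·x - 17.7778.
(5/9·x - 17.7778) - x = -63  ⇒  (-4/9)·x = -45.2222  ⇒  x = 101.7500°F.
In Celsius: (101.75 - 32) × 5/9 = 38.7500°C.
In kelvin: 38.7500 + 273.15 = 311.90 K.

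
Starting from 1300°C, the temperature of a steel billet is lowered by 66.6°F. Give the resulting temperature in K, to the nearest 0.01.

1536.15 K

The 66.6°F change is an interval, so only the factor 5/9 applies: -66.6 × 5/9 = -37.0000°C.
Final Celsius temperature: 1300.0000 - 37.0000 = 1263.0000°C.
In kelvin: 1263.0000 + 273.15 = 1536.15 K.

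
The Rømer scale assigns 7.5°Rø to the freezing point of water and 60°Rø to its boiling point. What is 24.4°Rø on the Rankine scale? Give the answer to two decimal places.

Linear interpolation between the fixed points: C = (24.4 - 7.5) × 100 / (60 - 7.5) = 32.1905°C.
Then 32.1905 × 1.8 + 491.67 = 549.61°R.

549.61°R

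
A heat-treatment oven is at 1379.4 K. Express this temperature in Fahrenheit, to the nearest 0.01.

2023.25°F

In Celsius: 1379.4 - 273.15 = 1106.2500°C.
In Fahrenheit: 1106.2500 × 1.8 + 32 = 2023.25°F.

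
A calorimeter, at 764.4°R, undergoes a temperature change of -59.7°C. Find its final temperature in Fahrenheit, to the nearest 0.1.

197.3°F

Initial temperature in Celsius: (764.4 - 491.67) × 5/9 = 151.5167°C.
Final Celsius temperature: 151.5167 - 59.7000 = 91.8167°C.
In Fahrenheit: 91.8167 × 1.8 + 32 = 197.3°F.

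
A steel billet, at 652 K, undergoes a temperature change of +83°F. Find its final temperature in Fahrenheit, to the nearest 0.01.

Initial temperature in Celsius: 652 - 273.15 = 378.8500°C.
The 83°F change is an interval, so only the factor 5/9 applies: +83 × 5/9 = +46.1111°C.
Final Celsius temperature: 378.8500 + 46.1111 = 424.9611°C.
In Fahrenheit: 424.9611 × 1.8 + 32 = 796.93°F.

796.93°F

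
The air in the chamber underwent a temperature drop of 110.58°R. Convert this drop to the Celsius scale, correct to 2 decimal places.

Only the scale ratio 5/9 matters for a change in temperature.
110.58 × 5/9 = 61.43.

61.43°C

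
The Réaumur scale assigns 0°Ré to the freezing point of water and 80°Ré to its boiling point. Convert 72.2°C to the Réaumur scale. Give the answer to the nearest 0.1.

57.8°Ré

Linearly onto the Réaumur scale: 0 + (72.2000 / 100) × (80 - 0) = 57.8°Ré.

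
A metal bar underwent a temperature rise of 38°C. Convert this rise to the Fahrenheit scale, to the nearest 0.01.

For a temperature interval the offset drops out; only the factor 1.8 applies.
38 × 1.8 = 68.40.

68.40°F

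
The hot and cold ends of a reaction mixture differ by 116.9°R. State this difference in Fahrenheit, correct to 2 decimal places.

Rankine and Fahrenheit degrees are the same size, so the interval is unchanged: 116.90.

116.90°F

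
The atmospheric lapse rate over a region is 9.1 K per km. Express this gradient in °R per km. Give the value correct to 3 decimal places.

16.380 °R/km

The quantity depends on a temperature interval, so only the ratio of degree sizes applies; the offset between the scales is irrelevant.
A change of 1 K is a change of 1.8°R, so 9.1 × 1.8 = 16.380.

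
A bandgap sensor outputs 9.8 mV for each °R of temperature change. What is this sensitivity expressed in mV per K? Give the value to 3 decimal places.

Since only a temperature interval is involved, the additive offset between the scales drops out.
A change of 1 K is a change of 1.8°R, so per K the value is 9.8 × 1.8 = 17.640.

17.640 mV per K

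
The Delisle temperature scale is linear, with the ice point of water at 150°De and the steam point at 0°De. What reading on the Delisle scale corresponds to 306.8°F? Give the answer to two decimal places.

-79.00°De

First in Celsius: (306.8 - 32) × 5/9 = 152.6667°C.
Linearly onto the Delisle scale: 150 + (152.6667 / 100) × (0 - 150) = -79.00°De.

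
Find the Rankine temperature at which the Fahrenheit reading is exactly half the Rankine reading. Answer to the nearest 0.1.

Let R be the Rankine reading. The Fahrenheit reading is F = 1·R - 459.67.
Require F = 0.5·R: 1·R - 459.67 = 0.5·R.
(0.5)·R = 459.67  ⇒  R = 919.3.

919.3°R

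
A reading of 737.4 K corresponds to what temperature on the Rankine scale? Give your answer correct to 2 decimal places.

In Celsius: 737.4 - 273.15 = 464.2500°C.
In Rankine: 464.2500 × 1.8 + 491.67 = 1327.32°R.

1327.32°R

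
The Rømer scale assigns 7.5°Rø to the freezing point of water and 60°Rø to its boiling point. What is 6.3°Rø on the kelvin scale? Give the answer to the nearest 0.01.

270.86 K

Linear interpolation between the fixed points: C = (6.3 - 7.5) × 100 / (60 - 7.5) = -2.2857°C.
Then -2.2857 + 273.15 = 270.86 K.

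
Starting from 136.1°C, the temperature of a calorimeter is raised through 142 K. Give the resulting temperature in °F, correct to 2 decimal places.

532.58°F

The 142 K change is an interval; Kelvin and Celsius degrees are the same size, so ΔC = +142°C.
Final Celsius temperature: 136.1000 + 142.0000 = 278.1000°C.
In Fahrenheit: 278.1000 × 1.8 + 32 = 532.58°F.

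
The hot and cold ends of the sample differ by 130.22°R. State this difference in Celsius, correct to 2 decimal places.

Only the scale ratio 5/9 matters for a change in temperature.
130.22 × 5/9 = 72.34.

72.34°C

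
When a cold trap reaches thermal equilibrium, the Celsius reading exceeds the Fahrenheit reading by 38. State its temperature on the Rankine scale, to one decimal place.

334.2°R

Let x be the Celsius reading; then the Fahrenheit reading is 1.8·x + 32.
(1.8·x + 32) - x = -38  ⇒  (0.8)·x = -70  ⇒  x = -87.5000°C.
In Rankine: -87.5000 × 1.8 + 491.67 = 334.2°R.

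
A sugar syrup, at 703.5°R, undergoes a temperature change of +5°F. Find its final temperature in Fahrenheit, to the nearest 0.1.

248.8°F

Initial temperature in Celsius: (703.5 - 491.67) × 5/9 = 117.6833°C.
The 5°F change is an interval, so only the factor 5/9 applies: +5 × 5/9 = +2.7778°C.
Final Celsius temperature: 117.6833 + 2.7778 = 120.4611°C.
In Fahrenheit: 120.4611 × 1.8 + 32 = 248.8°F.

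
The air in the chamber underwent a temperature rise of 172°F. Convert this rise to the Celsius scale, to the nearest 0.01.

95.56°C

For a temperature interval the offset drops out; only the factor 5/9 applies.
172 × 5/9 = 95.56.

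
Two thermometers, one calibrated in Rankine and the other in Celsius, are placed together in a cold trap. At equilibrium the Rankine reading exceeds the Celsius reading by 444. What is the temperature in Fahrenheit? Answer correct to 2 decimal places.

-75.26°F

Let x be the Rankine reading; then the Celsius reading is 5/9·x - 273.15.
(5/9·x - 273.15) - x = -444  ⇒  (-4/9)·x = -170.85  ⇒  x = 384.4125°R.
In Celsius: (384.4125 - 491.67) × 5/9 = -59.5875°C.
In Fahrenheit: -59.5875 × 1.8 + 32 = -75.26°F.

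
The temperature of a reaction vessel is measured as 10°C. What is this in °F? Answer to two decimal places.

In Fahrenheit: 10.0000 × 1.8 + 32 = 50.00°F.

50.00°F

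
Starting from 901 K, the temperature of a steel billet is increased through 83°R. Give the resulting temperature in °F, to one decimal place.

1245.1°F

Initial temperature in Celsius: 901 - 273.15 = 627.8500°C.
The 83°R change is an interval, so only the factor 5/9 applies: +83 × 5/9 = +46.1111°C.
Final Celsius temperature: 627.8500 + 46.1111 = 673.9611°C.
In Fahrenheit: 673.9611 × 1.8 + 32 = 1245.1°F.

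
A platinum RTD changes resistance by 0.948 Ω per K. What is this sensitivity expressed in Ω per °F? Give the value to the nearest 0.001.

0.527 Ω per °F

The quantity depends on a temperature interval, so only the ratio of degree sizes applies; the offset between the scales is irrelevant.
A change of 1°F is a change of 5/9 K, so per °F the value is 0.948 × 5/9 = 0.527.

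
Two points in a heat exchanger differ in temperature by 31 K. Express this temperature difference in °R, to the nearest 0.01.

55.80°R

Only the scale ratio 1.8 matters for a change in temperature.
31 × 1.8 = 55.80.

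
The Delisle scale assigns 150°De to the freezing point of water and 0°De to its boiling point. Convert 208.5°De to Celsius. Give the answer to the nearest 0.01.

-39.00°C

Linear interpolation between the fixed points: C = (208.5 - 150) × 100 / (0 - 150) = -39.0000°C.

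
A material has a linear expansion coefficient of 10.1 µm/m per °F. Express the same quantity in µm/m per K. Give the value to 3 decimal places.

18.180 µm/m per K

The quantity depends on a temperature interval, so only the ratio of degree sizes applies; the offset between the scales is irrelevant.
A change of 1 K is a change of 1.8°F, so per K the value is 10.1 × 1.8 = 18.180.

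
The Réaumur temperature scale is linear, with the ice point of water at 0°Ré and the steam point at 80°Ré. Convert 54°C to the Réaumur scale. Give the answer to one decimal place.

Linearly onto the Réaumur scale: 0 + (54.0000 / 100) × (80 - 0) = 43.2°Ré.

43.2°Ré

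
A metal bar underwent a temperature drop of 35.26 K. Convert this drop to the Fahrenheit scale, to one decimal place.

An interval of 1 K corresponds to 1.8°F.
35.26 × 1.8 = 63.5.

63.5°F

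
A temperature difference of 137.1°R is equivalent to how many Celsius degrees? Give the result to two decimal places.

76.17°C

For a temperature interval the offset drops out; only the factor 5/9 applies.
137.1 × 5/9 = 76.17.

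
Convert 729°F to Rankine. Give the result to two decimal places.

1188.67°R

In Celsius: (729 - 32) × 5/9 = 387.2222°C.
In Rankine: 387.2222 × 1.8 + 491.67 = 1188.67°R.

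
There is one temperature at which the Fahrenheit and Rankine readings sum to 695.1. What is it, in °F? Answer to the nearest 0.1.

117.7°F

Let F be the Fahrenheit reading. The Rankine reading is R = 1·F + 459.67.
Require F + R = 695.1: (2)·F + 459.67 = 695.1.
F = (695.1 - 459.67) / (2) = 117.7.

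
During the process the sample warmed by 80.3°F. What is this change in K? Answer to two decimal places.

An interval of 1°F corresponds to 5/9 K.
80.3 × 5/9 = 44.61.

44.61 K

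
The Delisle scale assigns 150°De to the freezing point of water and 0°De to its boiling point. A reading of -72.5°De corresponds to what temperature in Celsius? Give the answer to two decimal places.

Linear interpolation between the fixed points: C = (-72.5 - 150) × 100 / (0 - 150) = 148.3333°C.

148.33°C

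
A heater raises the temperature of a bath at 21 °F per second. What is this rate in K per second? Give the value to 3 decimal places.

11.667 K/second

The quantity depends on a temperature interval, so only the ratio of degree sizes applies; the offset between the scales is irrelevant.
A change of 1°F is a change of 5/9 K, so 21 × 5/9 = 11.667.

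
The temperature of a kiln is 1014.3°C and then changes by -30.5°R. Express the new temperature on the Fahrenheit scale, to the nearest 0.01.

1827.24°F

The 30.5°R change is an interval, so only the factor 5/9 applies: -30.5 × 5/9 = -16.9444°C.
Final Celsius temperature: 1014.3000 - 16.9444 = 997.3556°C.
In Fahrenheit: 997.3556 × 1.8 + 32 = 1827.24°F.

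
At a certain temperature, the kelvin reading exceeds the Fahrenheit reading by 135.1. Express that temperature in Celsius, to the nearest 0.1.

Let x be the kelvin reading; then the Fahrenheit reading is 1.8·x - 459.67.
(1.8·x - 459.67) - x = -135.1  ⇒  (0.8)·x = 324.57  ⇒  x = 405.7125 K.
In Celsius: 405.7125 - 273.15 = 132.6°C.

132.6°C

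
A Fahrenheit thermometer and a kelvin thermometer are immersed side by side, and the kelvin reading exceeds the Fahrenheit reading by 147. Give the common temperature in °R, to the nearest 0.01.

703.51°R

Let x be the Fahrenheit reading; then the kelvin reading is 5/9·x + 255.372.
(5/9·x + 255.372) - x = 147  ⇒  (-4/9)·x = -108.372  ⇒  x = 243.8375°F.
In Celsius: (243.8375 - 32) × 5/9 = 117.6875°C.
In Rankine: 117.6875 × 1.8 + 491.67 = 703.51°R.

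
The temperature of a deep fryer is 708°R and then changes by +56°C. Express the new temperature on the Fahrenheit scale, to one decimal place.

349.1°F

Initial temperature in Celsius: (708 - 491.67) × 5/9 = 120.1833°C.
Final Celsius temperature: 120.1833 + 56.0000 = 176.1833°C.
In Fahrenheit: 176.1833 × 1.8 + 32 = 349.1°F.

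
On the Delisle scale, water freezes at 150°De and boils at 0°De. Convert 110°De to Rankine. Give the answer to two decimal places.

Linear interpolation between the fixed points: C = (110 - 150) × 100 / (0 - 150) = 26.6667°C.
Then 26.6667 × 1.8 + 491.67 = 539.67°R.

539.67°R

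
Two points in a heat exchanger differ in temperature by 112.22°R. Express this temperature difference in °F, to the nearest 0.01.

112.22°F

Rankine and Fahrenheit degrees are the same size, so the interval is unchanged: 112.22.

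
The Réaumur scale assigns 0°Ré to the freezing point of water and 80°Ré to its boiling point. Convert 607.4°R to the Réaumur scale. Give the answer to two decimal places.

51.44°Ré

First in Celsius: (607.4 - 491.67) × 5/9 = 64.2944°C.
Linearly onto the Réaumur scale: 0 + (64.2944 / 100) × (80 - 0) = 51.44°Ré.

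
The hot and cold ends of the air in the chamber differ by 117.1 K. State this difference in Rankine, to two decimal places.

For a temperature interval the offset drops out; only the factor 1.8 applies.
117.1 × 1.8 = 210.78.

210.78°R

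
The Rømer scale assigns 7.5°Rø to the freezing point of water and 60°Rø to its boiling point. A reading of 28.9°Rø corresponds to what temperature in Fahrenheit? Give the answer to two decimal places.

Linear interpolation between the fixed points: C = (28.9 - 7.5) × 100 / (60 - 7.5) = 40.7619°C.
Then 40.7619 × 1.8 + 32 = 105.37°F.

105.37°F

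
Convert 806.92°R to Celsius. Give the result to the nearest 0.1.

In Celsius: (806.92 - 491.67) × 5/9 = 175.1389°C.

175.1°C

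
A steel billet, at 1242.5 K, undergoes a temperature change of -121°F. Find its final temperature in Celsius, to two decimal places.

902.13°C

Initial temperature in Celsius: 1242.5 - 273.15 = 969.3500°C.
The 121°F change is an interval, so only the factor 5/9 applies: -121 × 5/9 = -67.2222°C.
Final Celsius temperature: 969.3500 - 67.2222 = 902.1278°C.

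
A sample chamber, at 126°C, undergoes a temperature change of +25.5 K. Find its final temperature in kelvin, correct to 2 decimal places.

424.65 K

The 25.5 K change is an interval; Kelvin and Celsius degrees are the same size, so ΔC = +25.5°C.
Final Celsius temperature: 126.0000 + 25.5000 = 151.5000°C.
In kelvin: 151.5000 + 273.15 = 424.65 K.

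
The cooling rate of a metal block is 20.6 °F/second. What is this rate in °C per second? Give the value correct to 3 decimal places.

The quantity depends on a temperature interval, so only the ratio of degree sizes applies; the offset between the scales is irrelevant.
A change of 1°F is a change of 5/9°C, so 20.6 × 5/9 = 11.444.

11.444 °C/second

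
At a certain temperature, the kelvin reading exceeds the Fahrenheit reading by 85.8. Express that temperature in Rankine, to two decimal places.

Let x be the Fahrenheit reading; then the kelvin reading is 5/9·x + 255.372.
(5/9·x + 255.372) - x = 85.8  ⇒  (-4/9)·x = -169.572  ⇒  x = 381.5375°F.
In Celsius: (381.5375 - 32) × 5/9 = 194.1875°C.
In Rankine: 194.1875 × 1.8 + 491.67 = 841.21°R.

841.21°R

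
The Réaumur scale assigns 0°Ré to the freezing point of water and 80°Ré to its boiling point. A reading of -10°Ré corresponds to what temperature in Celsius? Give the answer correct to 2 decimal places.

Linear interpolation between the fixed points: C = (-10 - 0) × 100 / (80 - 0) = -12.5000°C.

-12.50°C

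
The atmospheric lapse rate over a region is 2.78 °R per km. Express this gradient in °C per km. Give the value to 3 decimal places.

Since only a temperature interval is involved, the additive offset between the scales drops out.
A change of 1°R is a change of 5/9°C, so 2.78 × 5/9 = 1.544.

1.544 °C/km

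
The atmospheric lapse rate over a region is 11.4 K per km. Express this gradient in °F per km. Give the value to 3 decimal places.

Since only a temperature interval is involved, the additive offset between the scales drops out.
A change of 1 K is a change of 1.8°F, so 11.4 × 1.8 = 20.520.

20.520 °F/km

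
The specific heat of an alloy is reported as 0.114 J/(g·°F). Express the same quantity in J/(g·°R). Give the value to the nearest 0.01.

Since only a temperature interval is involved, the additive offset between the scales drops out.
A change of 1°R is a change of 1°F, so per °R the value is 0.114 × 1 = 0.11.

0.11 J/(g·°R)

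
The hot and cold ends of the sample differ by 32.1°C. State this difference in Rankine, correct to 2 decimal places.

57.78°R

An interval of 1°C corresponds to 1.8°R.
32.1 × 1.8 = 57.78.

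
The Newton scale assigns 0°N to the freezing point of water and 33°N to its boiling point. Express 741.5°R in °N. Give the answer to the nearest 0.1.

First in Celsius: (741.5 - 491.67) × 5/9 = 138.7944°C.
Linearly onto the Newton scale: 0 + (138.7944 / 100) × (33 - 0) = 45.8°N.

45.8°N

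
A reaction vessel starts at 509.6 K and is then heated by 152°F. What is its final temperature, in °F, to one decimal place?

Initial temperature in Celsius: 509.6 - 273.15 = 236.4500°C.
The 152°F change is an interval, so only the factor 5/9 applies: +152 × 5/9 = +84.4444°C.
Final Celsius temperature: 236.4500 + 84.4444 = 320.8944°C.
In Fahrenheit: 320.8944 × 1.8 + 32 = 609.6°F.

609.6°F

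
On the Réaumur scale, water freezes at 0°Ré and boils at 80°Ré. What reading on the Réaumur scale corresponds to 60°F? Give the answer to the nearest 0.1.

First in Celsius: (60 - 32) × 5/9 = 15.5556°C.
Linearly onto the Réaumur scale: 0 + (15.5556 / 100) × (80 - 0) = 12.4°Ré.

12.4°Ré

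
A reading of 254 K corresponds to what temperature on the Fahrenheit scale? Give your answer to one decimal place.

In Celsius: 254 - 273.15 = -19.1500°C.
In Fahrenheit: -19.1500 × 1.8 + 32 = -2.5°F.

-2.5°F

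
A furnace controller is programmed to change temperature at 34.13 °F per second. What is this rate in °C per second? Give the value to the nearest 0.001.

The quantity depends on a temperature interval, so only the ratio of degree sizes applies; the offset between the scales is irrelevant.
A change of 1°F is a change of 5/9°C, so 34.13 × 5/9 = 18.961.

18.961 °C/second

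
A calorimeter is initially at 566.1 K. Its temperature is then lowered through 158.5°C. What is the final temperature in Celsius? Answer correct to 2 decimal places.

134.45°C

Initial temperature in Celsius: 566.1 - 273.15 = 292.9500°C.
Final Celsius temperature: 292.9500 - 158.5000 = 134.4500°C.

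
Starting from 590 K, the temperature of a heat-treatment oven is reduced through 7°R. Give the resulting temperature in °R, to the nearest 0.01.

Initial temperature in Celsius: 590 - 273.15 = 316.8500°C.
The 7°R change is an interval, so only the factor 5/9 applies: -7 × 5/9 = -3.8889°C.
Final Celsius temperature: 316.8500 - 3.8889 = 312.9611°C.
In Rankine: 312.9611 × 1.8 + 491.67 = 1055.00°R.

1055.00°R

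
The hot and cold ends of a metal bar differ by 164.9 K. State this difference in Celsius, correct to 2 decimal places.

164.90°C

Kelvin and Celsius degrees are the same size, so the interval is unchanged: 164.90.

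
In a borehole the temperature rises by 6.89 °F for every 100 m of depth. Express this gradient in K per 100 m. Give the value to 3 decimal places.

Since only a temperature interval is involved, the additive offset between the scales drops out.
A change of 1°F is a change of 5/9 K, so 6.89 × 5/9 = 3.828.

3.828 K/100 m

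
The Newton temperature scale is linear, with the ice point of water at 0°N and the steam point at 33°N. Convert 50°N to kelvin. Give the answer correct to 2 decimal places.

424.67 K

Linear interpolation between the fixed points: C = (50 - 0) × 100 / (33 - 0) = 151.5152°C.
Then 151.5152 + 273.15 = 424.67 K.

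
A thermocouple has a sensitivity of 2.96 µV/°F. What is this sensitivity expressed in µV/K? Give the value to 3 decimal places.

5.328 µV/K

Since only a temperature interval is involved, the additive offset between the scales drops out.
A change of 1 K is a change of 1.8°F, so per K the value is 2.96 × 1.8 = 5.328.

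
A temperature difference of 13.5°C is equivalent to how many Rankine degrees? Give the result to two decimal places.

Only the scale ratio 1.8 matters for a change in temperature.
13.5 × 1.8 = 24.30.

24.30°R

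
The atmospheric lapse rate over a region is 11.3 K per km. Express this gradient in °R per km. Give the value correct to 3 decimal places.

Since only a temperature interval is involved, the additive offset between the scales drops out.
A change of 1 K is a change of 1.8°R, so 11.3 × 1.8 = 20.340.

20.340 °R/km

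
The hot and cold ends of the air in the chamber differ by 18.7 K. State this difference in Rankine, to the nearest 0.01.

33.66°R

For a temperature interval the offset drops out; only the factor 1.8 applies.
18.7 × 1.8 = 33.66.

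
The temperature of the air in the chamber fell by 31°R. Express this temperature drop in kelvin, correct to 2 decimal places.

17.22 K

Only the scale ratio 5/9 matters for a change in temperature.
31 × 5/9 = 17.22.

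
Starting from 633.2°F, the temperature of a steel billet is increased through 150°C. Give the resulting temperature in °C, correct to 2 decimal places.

484.00°C

Initial temperature in Celsius: (633.2 - 32) × 5/9 = 334.0000°C.
Final Celsius temperature: 334.0000 + 150.0000 = 484.0000°C.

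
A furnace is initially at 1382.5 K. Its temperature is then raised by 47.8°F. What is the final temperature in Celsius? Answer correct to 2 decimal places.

Initial temperature in Celsius: 1382.5 - 273.15 = 1109.3500°C.
The 47.8°F change is an interval, so only the factor 5/9 applies: +47.8 × 5/9 = +26.5556°C.
Final Celsius temperature: 1109.3500 + 26.5556 = 1135.9056°C.

1135.91°C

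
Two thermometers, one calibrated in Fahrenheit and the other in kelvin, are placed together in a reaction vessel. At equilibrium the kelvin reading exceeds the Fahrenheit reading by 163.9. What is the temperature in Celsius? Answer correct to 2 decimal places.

96.56°C

Let x be the Fahrenheit reading; then the kelvin reading is 5/9·x + 255.372.
(5/9·x + 255.372) - x = 163.9  ⇒  (-4/9)·x = -91.4722  ⇒  x = 205.8125°F.
In Celsius: (205.8125 - 32) × 5/9 = 96.56°C.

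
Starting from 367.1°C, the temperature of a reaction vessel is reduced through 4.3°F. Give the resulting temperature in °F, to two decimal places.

The 4.3°F change is an interval, so only the factor 5/9 applies: -4.3 × 5/9 = -2.3889°C.
Final Celsius temperature: 367.1000 - 2.3889 = 364.7111°C.
In Fahrenheit: 364.7111 × 1.8 + 32 = 688.48°F.

688.48°F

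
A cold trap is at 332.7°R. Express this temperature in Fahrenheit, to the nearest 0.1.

In Celsius: (332.7 - 491.67) × 5/9 = -88.3167°C.
In Fahrenheit: -88.3167 × 1.8 + 32 = -127.0°F.

-127.0°F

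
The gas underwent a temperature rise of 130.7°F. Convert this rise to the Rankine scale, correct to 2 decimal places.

130.70°R

Fahrenheit and Rankine degrees are the same size, so the interval is unchanged: 130.70.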